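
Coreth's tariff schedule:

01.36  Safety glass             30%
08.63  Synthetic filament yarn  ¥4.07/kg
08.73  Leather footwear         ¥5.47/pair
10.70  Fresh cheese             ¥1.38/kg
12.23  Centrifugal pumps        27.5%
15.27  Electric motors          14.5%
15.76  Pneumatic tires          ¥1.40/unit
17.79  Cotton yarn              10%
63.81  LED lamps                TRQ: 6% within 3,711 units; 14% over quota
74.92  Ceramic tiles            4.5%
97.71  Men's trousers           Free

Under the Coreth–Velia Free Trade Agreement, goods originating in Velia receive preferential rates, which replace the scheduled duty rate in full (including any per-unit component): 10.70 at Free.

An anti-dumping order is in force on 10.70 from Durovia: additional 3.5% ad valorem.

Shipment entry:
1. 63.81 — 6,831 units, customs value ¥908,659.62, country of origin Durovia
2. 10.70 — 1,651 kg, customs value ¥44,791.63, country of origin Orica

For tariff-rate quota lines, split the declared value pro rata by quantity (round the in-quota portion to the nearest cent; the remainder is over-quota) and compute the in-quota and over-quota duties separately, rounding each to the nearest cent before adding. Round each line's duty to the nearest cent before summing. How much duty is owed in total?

¥89,999.75

Line 1 (63.81, Durovia, 6,831 units, ¥908,659.62):
Code 63.81 is under a tariff-rate quota (threshold 3,711 units). In-quota: 3,711 units at 6%; over-quota: 3,120 units at 14%.
Pro-rata value split: in-quota = ¥908,659.62 × 3,711/6,831 = ¥493,637.22; over-quota = ¥908,659.62 − ¥493,637.22 = ¥415,022.40.
In-quota duty = ¥493,637.22 × 6% = ¥29,618.23. Over-quota duty = ¥415,022.40 × 14% = ¥58,103.14.
Line duty = ¥29,618.23 + ¥58,103.14 = ¥87,721.37.
Line 2 (10.70, Orica, 1,651 kg, ¥44,791.63):
Base rate for 10.70 is ¥1.38/kg.
10.70 has an FTA preferential rate, but origin Orica is not Velia; base rate stands.
The additional-duty order on 10.70 targets Durovia, not Orica; it does not apply.
Duty = 1,651 × ¥1.38 = ¥2,278.38.
Total = ¥87,721.37 + ¥2,278.38 = ¥89,999.75.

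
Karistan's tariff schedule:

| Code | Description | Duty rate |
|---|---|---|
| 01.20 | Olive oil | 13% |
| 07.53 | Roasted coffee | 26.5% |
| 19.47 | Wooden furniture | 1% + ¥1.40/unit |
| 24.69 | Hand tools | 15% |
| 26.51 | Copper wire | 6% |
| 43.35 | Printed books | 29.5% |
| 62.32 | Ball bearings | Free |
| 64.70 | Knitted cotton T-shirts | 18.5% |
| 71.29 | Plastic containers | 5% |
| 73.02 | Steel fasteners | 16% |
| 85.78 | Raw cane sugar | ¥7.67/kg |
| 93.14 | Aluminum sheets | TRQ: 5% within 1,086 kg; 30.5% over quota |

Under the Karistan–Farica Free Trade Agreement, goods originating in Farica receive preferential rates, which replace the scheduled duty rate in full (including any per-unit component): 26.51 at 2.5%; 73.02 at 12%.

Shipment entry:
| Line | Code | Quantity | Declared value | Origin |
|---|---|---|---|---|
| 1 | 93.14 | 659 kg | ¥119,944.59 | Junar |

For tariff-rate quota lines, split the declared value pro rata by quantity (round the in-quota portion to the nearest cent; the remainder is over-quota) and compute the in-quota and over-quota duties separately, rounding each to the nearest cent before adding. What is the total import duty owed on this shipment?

Line 1 (93.14, Junar, 659 kg, ¥119,944.59):
Code 93.14 is under a tariff-rate quota (threshold 1,086 kg). Quantity 659 kg is within the quota, so the in-quota rate 5% applies to the full value.
Duty = ¥119,944.59 × 5% = ¥5,997.23.

¥5,997.23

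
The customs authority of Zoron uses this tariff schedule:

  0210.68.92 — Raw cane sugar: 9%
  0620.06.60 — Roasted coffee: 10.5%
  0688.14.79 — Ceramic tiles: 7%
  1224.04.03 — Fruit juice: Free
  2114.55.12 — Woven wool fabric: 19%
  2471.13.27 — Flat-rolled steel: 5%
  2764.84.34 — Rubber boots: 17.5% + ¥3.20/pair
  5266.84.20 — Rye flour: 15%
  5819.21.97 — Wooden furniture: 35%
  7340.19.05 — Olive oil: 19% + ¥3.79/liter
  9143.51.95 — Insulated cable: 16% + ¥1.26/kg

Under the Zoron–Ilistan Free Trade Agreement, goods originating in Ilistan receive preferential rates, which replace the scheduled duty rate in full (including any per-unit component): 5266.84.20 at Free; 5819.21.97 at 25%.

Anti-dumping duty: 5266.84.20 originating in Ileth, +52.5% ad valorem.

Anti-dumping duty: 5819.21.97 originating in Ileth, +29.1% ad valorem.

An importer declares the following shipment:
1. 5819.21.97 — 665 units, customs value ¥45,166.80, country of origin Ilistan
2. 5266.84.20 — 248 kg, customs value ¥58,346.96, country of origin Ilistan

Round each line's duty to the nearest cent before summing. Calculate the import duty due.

¥11,291.70

Line 1 (5819.21.97, Ilistan, 665 units, ¥45,166.80):
Base rate for 5819.21.97 is 35%.
Origin Ilistan qualifies under the Zoron–Ilistan agreement and 5819.21.97 is covered: preferential rate 25% applies instead.
The additional-duty order on 5819.21.97 targets Ileth, not Ilistan; it does not apply.
Duty = ¥45,166.80 × 25% = ¥11,291.70.
Line 2 (5266.84.20, Ilistan, 248 kg, ¥58,346.96):
Base rate for 5266.84.20 is 15%.
Origin Ilistan qualifies under the Zoron–Ilistan agreement and 5266.84.20 is covered: preferential rate Free applies instead.
The additional-duty order on 5266.84.20 targets Ileth, not Ilistan; it does not apply.
Duty = ¥58,346.96 × 0% = ¥0.00.
Total = ¥11,291.70 + ¥0.00 = ¥11,291.70.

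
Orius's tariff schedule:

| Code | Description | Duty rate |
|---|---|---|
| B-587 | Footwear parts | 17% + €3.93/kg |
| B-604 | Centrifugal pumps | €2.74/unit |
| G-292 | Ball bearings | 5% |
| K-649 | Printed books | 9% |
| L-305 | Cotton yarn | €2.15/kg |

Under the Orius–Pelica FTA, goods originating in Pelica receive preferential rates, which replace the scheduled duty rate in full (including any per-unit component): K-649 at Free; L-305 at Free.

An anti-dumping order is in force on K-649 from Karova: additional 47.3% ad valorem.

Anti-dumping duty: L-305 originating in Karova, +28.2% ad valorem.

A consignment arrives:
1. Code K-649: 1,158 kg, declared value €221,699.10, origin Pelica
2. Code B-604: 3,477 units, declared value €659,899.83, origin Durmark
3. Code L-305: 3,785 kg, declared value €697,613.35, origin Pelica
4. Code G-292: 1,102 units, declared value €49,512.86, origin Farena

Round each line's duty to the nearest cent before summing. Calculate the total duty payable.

€12,002.62

Line 1 (K-649, Pelica, 1,158 kg, €221,699.10):
Base rate for K-649 is 9%.
Origin Pelica qualifies under the Orius–Pelica agreement and K-649 is covered: preferential rate Free applies instead.
The additional-duty order on K-649 targets Karova, not Pelica; it does not apply.
Duty = €221,699.10 × 0% = €0.00.
Line 2 (B-604, Durmark, 3,477 units, €659,899.83):
Base rate for B-604 is €2.74/unit.
Duty = 3,477 × €2.74 = €9,526.98.
Line 3 (L-305, Pelica, 3,785 kg, €697,613.35):
Base rate for L-305 is €2.15/kg.
Origin Pelica qualifies under the Orius–Pelica agreement and L-305 is covered: preferential rate Free applies instead.
The additional-duty order on L-305 targets Karova, not Pelica; it does not apply.
Duty = €697,613.35 × 0% = €0.00.
Line 4 (G-292, Farena, 1,102 units, €49,512.86):
Base rate for G-292 is 5%.
Duty = €49,512.86 × 5% = €2,475.64.
Total = €0.00 + €9,526.98 + €0.00 + €2,475.64 = €12,002.62.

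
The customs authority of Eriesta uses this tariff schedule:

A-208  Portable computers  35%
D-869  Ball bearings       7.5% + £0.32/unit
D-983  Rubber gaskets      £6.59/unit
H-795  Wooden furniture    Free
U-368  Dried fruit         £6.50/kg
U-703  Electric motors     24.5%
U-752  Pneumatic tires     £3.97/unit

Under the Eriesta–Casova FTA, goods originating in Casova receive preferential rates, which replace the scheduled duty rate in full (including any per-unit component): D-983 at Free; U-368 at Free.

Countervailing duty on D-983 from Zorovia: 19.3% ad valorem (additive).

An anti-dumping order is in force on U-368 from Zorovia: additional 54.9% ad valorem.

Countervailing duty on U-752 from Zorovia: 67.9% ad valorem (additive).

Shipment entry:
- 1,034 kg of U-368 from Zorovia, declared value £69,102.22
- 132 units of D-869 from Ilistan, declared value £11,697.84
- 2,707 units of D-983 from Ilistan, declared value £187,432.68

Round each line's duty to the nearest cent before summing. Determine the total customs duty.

£63,416.83

Line 1 (U-368, Zorovia, 1,034 kg, £69,102.22):
Base rate for U-368 is £6.50/kg.
U-368 has an FTA preferential rate, but origin Zorovia is not Casova; base rate stands.
Additional duty on U-368 from Zorovia: +54.9% ad valorem. Applied ad valorem rate = 54.9%.
Duty = £69,102.22 × 54.9% + 1,034 × £6.50 = £44,658.12.
Line 2 (D-869, Ilistan, 132 units, £11,697.84):
Base rate for D-869 is 7.5% + £0.32/unit.
Duty = £11,697.84 × 7.5% + 132 × £0.32 = £919.58.
Line 3 (D-983, Ilistan, 2,707 units, £187,432.68):
Base rate for D-983 is £6.59/unit.
D-983 has an FTA preferential rate, but origin Ilistan is not Casova; base rate stands.
The additional-duty order on D-983 targets Zorovia, not Ilistan; it does not apply.
Duty = 2,707 × £6.59 = £17,839.13.
Total = £44,658.12 + £919.58 + £17,839.13 = £63,416.83.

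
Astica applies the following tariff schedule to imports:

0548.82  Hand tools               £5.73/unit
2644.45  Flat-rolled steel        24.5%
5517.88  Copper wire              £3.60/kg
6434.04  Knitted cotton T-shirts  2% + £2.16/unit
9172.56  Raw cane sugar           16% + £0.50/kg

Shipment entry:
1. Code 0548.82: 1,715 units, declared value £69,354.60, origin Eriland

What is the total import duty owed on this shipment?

£9,826.95

Line 1 (0548.82, Eriland, 1,715 units, £69,354.60):
Base rate for 0548.82 is £5.73/unit.
Duty = 1,715 × £5.73 = £9,826.95.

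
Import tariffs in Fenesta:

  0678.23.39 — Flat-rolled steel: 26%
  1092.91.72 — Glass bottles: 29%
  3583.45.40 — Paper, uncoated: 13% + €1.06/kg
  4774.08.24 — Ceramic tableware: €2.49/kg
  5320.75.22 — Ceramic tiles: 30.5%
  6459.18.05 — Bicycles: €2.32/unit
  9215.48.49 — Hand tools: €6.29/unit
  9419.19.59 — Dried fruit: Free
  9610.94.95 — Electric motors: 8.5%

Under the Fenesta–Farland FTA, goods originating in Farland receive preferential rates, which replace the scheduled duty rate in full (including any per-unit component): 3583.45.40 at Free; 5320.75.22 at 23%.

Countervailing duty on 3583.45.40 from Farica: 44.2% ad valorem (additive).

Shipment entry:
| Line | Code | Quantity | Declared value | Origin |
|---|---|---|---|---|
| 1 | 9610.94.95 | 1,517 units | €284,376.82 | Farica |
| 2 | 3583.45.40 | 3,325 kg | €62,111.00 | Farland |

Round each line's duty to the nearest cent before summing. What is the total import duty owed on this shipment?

€24,172.03

Line 1 (9610.94.95, Farica, 1,517 units, €284,376.82):
Base rate for 9610.94.95 is 8.5%.
Duty = €284,376.82 × 8.5% = €24,172.03.
Line 2 (3583.45.40, Farland, 3,325 kg, €62,111.00):
Base rate for 3583.45.40 is 13% + €1.06/kg.
Origin Farland qualifies under the Fenesta–Farland agreement and 3583.45.40 is covered: preferential rate Free applies instead.
The additional-duty order on 3583.45.40 targets Farica, not Farland; it does not apply.
Duty = €62,111.00 × 0% = €0.00.
Total = €24,172.03 + €0.00 = €24,172.03.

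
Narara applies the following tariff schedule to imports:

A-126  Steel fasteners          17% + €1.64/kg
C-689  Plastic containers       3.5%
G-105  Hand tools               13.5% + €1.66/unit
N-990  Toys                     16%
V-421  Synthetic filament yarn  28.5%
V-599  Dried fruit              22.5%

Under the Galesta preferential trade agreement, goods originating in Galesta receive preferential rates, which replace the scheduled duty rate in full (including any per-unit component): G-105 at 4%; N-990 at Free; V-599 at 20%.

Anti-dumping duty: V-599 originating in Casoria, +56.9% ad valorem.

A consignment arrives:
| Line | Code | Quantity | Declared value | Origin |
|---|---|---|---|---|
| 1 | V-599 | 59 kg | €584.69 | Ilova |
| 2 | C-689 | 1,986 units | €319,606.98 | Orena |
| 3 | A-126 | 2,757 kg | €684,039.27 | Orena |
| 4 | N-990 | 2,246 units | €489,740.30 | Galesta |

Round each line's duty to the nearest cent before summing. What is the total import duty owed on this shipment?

€132,125.96

Line 1 (V-599, Ilova, 59 kg, €584.69):
Base rate for V-599 is 22.5%.
V-599 has an FTA preferential rate, but origin Ilova is not Galesta; base rate stands.
The additional-duty order on V-599 targets Casoria, not Ilova; it does not apply.
Duty = €584.69 × 22.5% = €131.56.
Line 2 (C-689, Orena, 1,986 units, €319,606.98):
Base rate for C-689 is 3.5%.
Duty = €319,606.98 × 3.5% = €11,186.24.
Line 3 (A-126, Orena, 2,757 kg, €684,039.27):
Base rate for A-126 is 17% + €1.64/kg.
Duty = €684,039.27 × 17% + 2,757 × €1.64 = €120,808.16.
Line 4 (N-990, Galesta, 2,246 units, €489,740.30):
Base rate for N-990 is 16%.
Origin Galesta qualifies under the Narara–Galesta agreement and N-990 is covered: preferential rate Free applies instead.
Duty = €489,740.30 × 0% = €0.00.
Total = €131.56 + €11,186.24 + €120,808.16 + €0.00 = €132,125.96.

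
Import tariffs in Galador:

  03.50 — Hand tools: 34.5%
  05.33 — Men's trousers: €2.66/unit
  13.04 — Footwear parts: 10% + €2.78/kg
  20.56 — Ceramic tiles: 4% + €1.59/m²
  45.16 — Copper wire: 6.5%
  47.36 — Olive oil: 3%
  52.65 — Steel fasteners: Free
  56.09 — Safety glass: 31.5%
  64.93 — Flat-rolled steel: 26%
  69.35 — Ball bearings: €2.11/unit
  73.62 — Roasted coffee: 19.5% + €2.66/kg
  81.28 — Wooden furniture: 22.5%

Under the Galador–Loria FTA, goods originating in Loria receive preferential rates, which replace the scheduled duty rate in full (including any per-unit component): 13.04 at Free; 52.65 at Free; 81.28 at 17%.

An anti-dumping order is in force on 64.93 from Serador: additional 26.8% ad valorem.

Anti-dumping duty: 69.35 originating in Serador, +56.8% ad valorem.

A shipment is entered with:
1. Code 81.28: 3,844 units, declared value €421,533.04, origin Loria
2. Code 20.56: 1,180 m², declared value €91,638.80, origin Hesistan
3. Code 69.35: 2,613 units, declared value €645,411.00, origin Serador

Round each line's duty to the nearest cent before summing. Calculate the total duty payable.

Line 1 (81.28, Loria, 3,844 units, €421,533.04):
Base rate for 81.28 is 22.5%.
Origin Loria qualifies under the Galador–Loria agreement and 81.28 is covered: preferential rate 17% applies instead.
Duty = €421,533.04 × 17% = €71,660.62.
Line 2 (20.56, Hesistan, 1,180 m², €91,638.80):
Base rate for 20.56 is 4% + €1.59/m².
Duty = €91,638.80 × 4% + 1,180 × €1.59 = €5,541.75.
Line 3 (69.35, Serador, 2,613 units, €645,411.00):
Base rate for 69.35 is €2.11/unit.
Additional duty on 69.35 from Serador: +56.8% ad valorem. Applied ad valorem rate = 56.8%.
Duty = €645,411.00 × 56.8% + 2,613 × €2.11 = €372,106.88.
Total = €71,660.62 + €5,541.75 + €372,106.88 = €449,309.25.

€449,309.25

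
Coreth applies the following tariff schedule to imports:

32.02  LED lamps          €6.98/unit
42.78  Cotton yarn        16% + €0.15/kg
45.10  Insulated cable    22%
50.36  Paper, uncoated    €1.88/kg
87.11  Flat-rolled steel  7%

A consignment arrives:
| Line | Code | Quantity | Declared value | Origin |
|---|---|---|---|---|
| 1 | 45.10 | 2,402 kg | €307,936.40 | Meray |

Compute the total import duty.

Line 1 (45.10, Meray, 2,402 kg, €307,936.40):
Base rate for 45.10 is 22%.
Duty = €307,936.40 × 22% = €67,746.01.

€67,746.01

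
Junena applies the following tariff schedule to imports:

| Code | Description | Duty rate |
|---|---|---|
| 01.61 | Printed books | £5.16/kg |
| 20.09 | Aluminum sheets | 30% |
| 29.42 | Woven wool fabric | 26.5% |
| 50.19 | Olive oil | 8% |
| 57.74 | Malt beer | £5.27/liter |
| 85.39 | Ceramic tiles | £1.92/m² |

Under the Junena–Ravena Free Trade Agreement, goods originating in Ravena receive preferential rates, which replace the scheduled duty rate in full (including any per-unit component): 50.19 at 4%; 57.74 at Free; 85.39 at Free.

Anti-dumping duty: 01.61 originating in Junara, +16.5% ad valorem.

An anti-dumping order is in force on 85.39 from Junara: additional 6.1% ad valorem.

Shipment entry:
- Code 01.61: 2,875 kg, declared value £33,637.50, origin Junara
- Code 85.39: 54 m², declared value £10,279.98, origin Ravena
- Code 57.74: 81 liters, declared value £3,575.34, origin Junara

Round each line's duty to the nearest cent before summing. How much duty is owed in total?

£20,812.06

Line 1 (01.61, Junara, 2,875 kg, £33,637.50):
Base rate for 01.61 is £5.16/kg.
Additional duty on 01.61 from Junara: +16.5% ad valorem. Applied ad valorem rate = 16.5%.
Duty = £33,637.50 × 16.5% + 2,875 × £5.16 = £20,385.19.
Line 2 (85.39, Ravena, 54 m², £10,279.98):
Base rate for 85.39 is £1.92/m².
Origin Ravena qualifies under the Junena–Ravena agreement and 85.39 is covered: preferential rate Free applies instead.
The additional-duty order on 85.39 targets Junara, not Ravena; it does not apply.
Duty = £10,279.98 × 0% = £0.00.
Line 3 (57.74, Junara, 81 liters, £3,575.34):
Base rate for 57.74 is £5.27/liter.
57.74 has an FTA preferential rate, but origin Junara is not Ravena; base rate stands.
Duty = 81 × £5.27 = £426.87.
Total = £20,385.19 + £0.00 + £426.87 = £20,812.06.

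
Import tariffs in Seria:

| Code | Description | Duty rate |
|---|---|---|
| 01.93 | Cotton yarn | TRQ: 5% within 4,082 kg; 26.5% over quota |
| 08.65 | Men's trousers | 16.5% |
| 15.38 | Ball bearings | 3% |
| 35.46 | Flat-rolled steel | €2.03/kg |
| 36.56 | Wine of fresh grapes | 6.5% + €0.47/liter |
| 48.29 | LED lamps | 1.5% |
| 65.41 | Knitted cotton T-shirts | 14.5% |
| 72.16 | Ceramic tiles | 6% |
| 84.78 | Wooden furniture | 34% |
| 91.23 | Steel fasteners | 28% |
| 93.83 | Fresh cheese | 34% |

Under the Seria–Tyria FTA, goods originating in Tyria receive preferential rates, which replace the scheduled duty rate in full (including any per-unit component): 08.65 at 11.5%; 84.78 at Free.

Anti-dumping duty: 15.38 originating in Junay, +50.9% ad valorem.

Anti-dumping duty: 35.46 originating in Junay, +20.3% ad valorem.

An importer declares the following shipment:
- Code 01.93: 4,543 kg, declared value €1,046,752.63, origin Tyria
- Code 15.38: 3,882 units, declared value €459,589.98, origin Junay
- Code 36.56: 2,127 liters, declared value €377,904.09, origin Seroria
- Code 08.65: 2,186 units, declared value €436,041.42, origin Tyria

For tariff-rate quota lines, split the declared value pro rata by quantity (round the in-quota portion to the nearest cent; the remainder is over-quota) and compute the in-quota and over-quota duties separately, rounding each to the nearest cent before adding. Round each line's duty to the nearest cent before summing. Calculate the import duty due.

Line 1 (01.93, Tyria, 4,543 kg, €1,046,752.63):
Code 01.93 is under a tariff-rate quota (threshold 4,082 kg). In-quota: 4,082 kg at 5%; over-quota: 461 kg at 26.5%.
Pro-rata value split: in-quota = €1,046,752.63 × 4,082/4,543 = €940,533.62; over-quota = €1,046,752.63 − €940,533.62 = €106,219.01.
In-quota duty = €940,533.62 × 5% = €47,026.68. Over-quota duty = €106,219.01 × 26.5% = €28,148.04.
Line duty = €47,026.68 + €28,148.04 = €75,174.72.
Line 2 (15.38, Junay, 3,882 units, €459,589.98):
Base rate for 15.38 is 3%.
Additional duty on 15.38 from Junay: +50.9%. Applied ad valorem rate: 3% + 50.9% = 53.9%.
Duty = €459,589.98 × 53.9% = €247,719.00.
Line 3 (36.56, Seroria, 2,127 liters, €377,904.09):
Base rate for 36.56 is 6.5% + €0.47/liter.
Duty = €377,904.09 × 6.5% + 2,127 × €0.47 = €25,563.46.
Line 4 (08.65, Tyria, 2,186 units, €436,041.42):
Base rate for 08.65 is 16.5%.
Origin Tyria qualifies under the Seria–Tyria agreement and 08.65 is covered: preferential rate 11.5% applies instead.
Duty = €436,041.42 × 11.5% = €50,144.76.
Total = €75,174.72 + €247,719.00 + €25,563.46 + €50,144.76 = €398,601.94.

€398,601.94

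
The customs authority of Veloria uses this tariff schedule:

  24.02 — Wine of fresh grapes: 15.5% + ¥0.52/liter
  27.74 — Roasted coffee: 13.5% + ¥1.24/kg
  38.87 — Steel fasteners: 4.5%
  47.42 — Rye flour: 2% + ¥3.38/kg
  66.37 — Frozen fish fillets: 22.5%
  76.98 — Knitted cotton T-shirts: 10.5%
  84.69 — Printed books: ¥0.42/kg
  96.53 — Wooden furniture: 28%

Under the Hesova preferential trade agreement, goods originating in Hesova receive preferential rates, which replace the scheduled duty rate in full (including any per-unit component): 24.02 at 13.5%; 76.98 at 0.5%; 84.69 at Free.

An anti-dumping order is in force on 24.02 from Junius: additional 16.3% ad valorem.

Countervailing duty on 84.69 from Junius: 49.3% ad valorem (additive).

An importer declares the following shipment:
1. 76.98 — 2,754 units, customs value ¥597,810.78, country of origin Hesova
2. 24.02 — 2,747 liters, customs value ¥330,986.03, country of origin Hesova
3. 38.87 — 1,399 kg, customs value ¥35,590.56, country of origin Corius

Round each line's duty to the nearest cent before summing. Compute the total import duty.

¥49,273.74

Line 1 (76.98, Hesova, 2,754 units, ¥597,810.78):
Base rate for 76.98 is 10.5%.
Origin Hesova qualifies under the Veloria–Hesova agreement and 76.98 is covered: preferential rate 0.5% applies instead.
Duty = ¥597,810.78 × 0.5% = ¥2,989.05.
Line 2 (24.02, Hesova, 2,747 liters, ¥330,986.03):
Base rate for 24.02 is 15.5% + ¥0.52/liter.
Origin Hesova qualifies under the Veloria–Hesova agreement and 24.02 is covered: preferential rate 13.5% applies instead.
The additional-duty order on 24.02 targets Junius, not Hesova; it does not apply.
Duty = ¥330,986.03 × 13.5% = ¥44,683.11.
Line 3 (38.87, Corius, 1,399 kg, ¥35,590.56):
Base rate for 38.87 is 4.5%.
Duty = ¥35,590.56 × 4.5% = ¥1,601.58.
Total = ¥2,989.05 + ¥44,683.11 + ¥1,601.58 = ¥49,273.74.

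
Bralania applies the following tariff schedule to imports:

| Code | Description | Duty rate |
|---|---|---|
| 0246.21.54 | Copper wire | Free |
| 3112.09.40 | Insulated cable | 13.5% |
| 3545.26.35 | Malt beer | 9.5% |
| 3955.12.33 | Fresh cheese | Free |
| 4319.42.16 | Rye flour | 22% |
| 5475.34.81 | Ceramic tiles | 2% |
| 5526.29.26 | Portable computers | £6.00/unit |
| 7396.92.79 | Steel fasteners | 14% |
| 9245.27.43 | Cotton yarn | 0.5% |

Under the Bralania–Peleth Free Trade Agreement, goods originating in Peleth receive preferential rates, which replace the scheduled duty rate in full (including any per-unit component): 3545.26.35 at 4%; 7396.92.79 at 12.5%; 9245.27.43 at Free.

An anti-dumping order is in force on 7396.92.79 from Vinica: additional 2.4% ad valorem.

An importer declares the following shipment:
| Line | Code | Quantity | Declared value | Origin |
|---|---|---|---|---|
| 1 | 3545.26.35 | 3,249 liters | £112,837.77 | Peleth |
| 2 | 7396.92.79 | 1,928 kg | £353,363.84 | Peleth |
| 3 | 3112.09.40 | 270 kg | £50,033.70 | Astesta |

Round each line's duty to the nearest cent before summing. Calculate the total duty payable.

Line 1 (3545.26.35, Peleth, 3,249 liters, £112,837.77):
Base rate for 3545.26.35 is 9.5%.
Origin Peleth qualifies under the Bralania–Peleth agreement and 3545.26.35 is covered: preferential rate 4% applies instead.
Duty = £112,837.77 × 4% = £4,513.51.
Line 2 (7396.92.79, Peleth, 1,928 kg, £353,363.84):
Base rate for 7396.92.79 is 14%.
Origin Peleth qualifies under the Bralania–Peleth agreement and 7396.92.79 is covered: preferential rate 12.5% applies instead.
The additional-duty order on 7396.92.79 targets Vinica, not Peleth; it does not apply.
Duty = £353,363.84 × 12.5% = £44,170.48.
Line 3 (3112.09.40, Astesta, 270 kg, £50,033.70):
Base rate for 3112.09.40 is 13.5%.
Duty = £50,033.70 × 13.5% = £6,754.55.
Total = £4,513.51 + £44,170.48 + £6,754.55 = £55,438.54.

£55,438.54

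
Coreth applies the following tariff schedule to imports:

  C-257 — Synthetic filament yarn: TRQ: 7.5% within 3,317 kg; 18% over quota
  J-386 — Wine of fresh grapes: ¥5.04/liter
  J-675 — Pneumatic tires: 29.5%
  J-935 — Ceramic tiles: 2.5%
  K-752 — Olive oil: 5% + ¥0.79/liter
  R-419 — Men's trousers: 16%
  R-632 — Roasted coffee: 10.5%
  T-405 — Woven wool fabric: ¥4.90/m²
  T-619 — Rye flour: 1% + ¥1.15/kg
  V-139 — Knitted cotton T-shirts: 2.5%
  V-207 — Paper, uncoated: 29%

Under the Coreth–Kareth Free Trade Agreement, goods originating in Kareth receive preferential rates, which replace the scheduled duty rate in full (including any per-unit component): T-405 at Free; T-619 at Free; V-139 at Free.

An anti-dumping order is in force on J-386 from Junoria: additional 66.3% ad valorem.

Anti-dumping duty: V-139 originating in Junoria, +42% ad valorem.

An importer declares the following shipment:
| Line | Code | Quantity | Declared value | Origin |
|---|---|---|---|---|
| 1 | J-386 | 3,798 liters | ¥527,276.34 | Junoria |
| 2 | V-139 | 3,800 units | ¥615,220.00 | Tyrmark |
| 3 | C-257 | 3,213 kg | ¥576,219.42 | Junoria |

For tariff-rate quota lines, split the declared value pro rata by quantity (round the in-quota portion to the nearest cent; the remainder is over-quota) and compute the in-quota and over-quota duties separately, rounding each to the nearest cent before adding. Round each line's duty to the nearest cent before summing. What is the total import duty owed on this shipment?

¥427,323.09

Line 1 (J-386, Junoria, 3,798 liters, ¥527,276.34):
Base rate for J-386 is ¥5.04/liter.
Additional duty on J-386 from Junoria: +66.3% ad valorem. Applied ad valorem rate = 66.3%.
Duty = ¥527,276.34 × 66.3% + 3,798 × ¥5.04 = ¥368,726.13.
Line 2 (V-139, Tyrmark, 3,800 units, ¥615,220.00):
Base rate for V-139 is 2.5%.
V-139 has an FTA preferential rate, but origin Tyrmark is not Kareth; base rate stands.
The additional-duty order on V-139 targets Junoria, not Tyrmark; it does not apply.
Duty = ¥615,220.00 × 2.5% = ¥15,380.50.
Line 3 (C-257, Junoria, 3,213 kg, ¥576,219.42):
Code C-257 is under a tariff-rate quota (threshold 3,317 kg). Quantity 3,213 kg is within the quota, so the in-quota rate 7.5% applies to the full value.
Duty = ¥576,219.42 × 7.5% = ¥43,216.46.
Total = ¥368,726.13 + ¥15,380.50 + ¥43,216.46 = ¥427,323.09.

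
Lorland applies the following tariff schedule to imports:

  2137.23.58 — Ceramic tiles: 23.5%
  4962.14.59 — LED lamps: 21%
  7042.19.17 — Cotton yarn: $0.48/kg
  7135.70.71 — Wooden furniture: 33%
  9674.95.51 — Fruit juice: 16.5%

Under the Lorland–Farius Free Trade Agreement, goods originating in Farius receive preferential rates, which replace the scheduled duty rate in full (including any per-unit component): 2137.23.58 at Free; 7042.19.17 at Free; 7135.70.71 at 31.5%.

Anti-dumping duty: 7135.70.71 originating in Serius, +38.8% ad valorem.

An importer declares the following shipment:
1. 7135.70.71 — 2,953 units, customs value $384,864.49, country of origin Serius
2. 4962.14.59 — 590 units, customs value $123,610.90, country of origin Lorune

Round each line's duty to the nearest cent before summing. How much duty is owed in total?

$302,290.99

Line 1 (7135.70.71, Serius, 2,953 units, $384,864.49):
Base rate for 7135.70.71 is 33%.
7135.70.71 has an FTA preferential rate, but origin Serius is not Farius; base rate stands.
Additional duty on 7135.70.71 from Serius: +38.8%. Applied ad valorem rate: 33% + 38.8% = 71.8%.
Duty = $384,864.49 × 71.8% = $276,332.70.
Line 2 (4962.14.59, Lorune, 590 units, $123,610.90):
Base rate for 4962.14.59 is 21%.
Duty = $123,610.90 × 21% = $25,958.29.
Total = $276,332.70 + $25,958.29 = $302,290.99.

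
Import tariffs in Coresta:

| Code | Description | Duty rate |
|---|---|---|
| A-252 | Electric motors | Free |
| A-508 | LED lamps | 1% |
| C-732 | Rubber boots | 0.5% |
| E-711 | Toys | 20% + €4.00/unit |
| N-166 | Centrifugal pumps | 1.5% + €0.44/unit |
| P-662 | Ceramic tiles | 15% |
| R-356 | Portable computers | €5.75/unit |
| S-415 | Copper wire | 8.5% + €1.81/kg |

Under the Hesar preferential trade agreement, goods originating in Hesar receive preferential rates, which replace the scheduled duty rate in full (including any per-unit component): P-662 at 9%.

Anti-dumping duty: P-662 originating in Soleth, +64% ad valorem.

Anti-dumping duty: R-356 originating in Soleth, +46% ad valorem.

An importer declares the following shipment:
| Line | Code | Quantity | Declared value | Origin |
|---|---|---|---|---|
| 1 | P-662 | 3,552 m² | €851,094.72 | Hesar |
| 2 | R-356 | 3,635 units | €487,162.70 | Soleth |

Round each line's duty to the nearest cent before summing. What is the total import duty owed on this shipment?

Line 1 (P-662, Hesar, 3,552 m², €851,094.72):
Base rate for P-662 is 15%.
Origin Hesar qualifies under the Coresta–Hesar agreement and P-662 is covered: preferential rate 9% applies instead.
The additional-duty order on P-662 targets Soleth, not Hesar; it does not apply.
Duty = €851,094.72 × 9% = €76,598.52.
Line 2 (R-356, Soleth, 3,635 units, €487,162.70):
Base rate for R-356 is €5.75/unit.
Additional duty on R-356 from Soleth: +46% ad valorem. Applied ad valorem rate = 46%.
Duty = €487,162.70 × 46% + 3,635 × €5.75 = €244,996.09.
Total = €76,598.52 + €244,996.09 = €321,594.61.

€321,594.61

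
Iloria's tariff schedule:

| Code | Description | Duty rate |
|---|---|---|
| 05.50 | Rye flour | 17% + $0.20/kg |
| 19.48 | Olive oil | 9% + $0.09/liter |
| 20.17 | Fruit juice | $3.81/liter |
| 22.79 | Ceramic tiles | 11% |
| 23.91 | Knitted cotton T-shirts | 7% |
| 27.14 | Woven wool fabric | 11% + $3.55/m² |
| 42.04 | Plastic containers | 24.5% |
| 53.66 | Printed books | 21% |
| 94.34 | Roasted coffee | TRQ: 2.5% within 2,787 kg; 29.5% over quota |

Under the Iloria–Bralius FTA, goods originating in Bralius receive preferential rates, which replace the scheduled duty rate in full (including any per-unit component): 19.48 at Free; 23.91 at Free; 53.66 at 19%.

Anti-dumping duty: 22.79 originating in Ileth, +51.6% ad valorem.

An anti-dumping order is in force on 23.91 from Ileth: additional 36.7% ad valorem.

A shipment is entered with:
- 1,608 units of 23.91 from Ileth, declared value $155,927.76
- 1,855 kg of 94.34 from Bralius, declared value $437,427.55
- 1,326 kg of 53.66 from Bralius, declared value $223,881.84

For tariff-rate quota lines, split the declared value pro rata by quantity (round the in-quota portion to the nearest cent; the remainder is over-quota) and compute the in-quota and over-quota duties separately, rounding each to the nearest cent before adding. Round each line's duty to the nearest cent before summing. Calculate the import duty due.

$121,613.67

Line 1 (23.91, Ileth, 1,608 units, $155,927.76):
Base rate for 23.91 is 7%.
23.91 has an FTA preferential rate, but origin Ileth is not Bralius; base rate stands.
Additional duty on 23.91 from Ileth: +36.7%. Applied ad valorem rate: 7% + 36.7% = 43.7%.
Duty = $155,927.76 × 43.7% = $68,140.43.
Line 2 (94.34, Bralius, 1,855 kg, $437,427.55):
Code 94.34 is under a tariff-rate quota (threshold 2,787 kg). Quantity 1,855 kg is within the quota, so the in-quota rate 2.5% applies to the full value.
Duty = $437,427.55 × 2.5% = $10,935.69.
Line 3 (53.66, Bralius, 1,326 kg, $223,881.84):
Base rate for 53.66 is 21%.
Origin Bralius qualifies under the Iloria–Bralius agreement and 53.66 is covered: preferential rate 19% applies instead.
Duty = $223,881.84 × 19% = $42,537.55.
Total = $68,140.43 + $10,935.69 + $42,537.55 = $121,613.67.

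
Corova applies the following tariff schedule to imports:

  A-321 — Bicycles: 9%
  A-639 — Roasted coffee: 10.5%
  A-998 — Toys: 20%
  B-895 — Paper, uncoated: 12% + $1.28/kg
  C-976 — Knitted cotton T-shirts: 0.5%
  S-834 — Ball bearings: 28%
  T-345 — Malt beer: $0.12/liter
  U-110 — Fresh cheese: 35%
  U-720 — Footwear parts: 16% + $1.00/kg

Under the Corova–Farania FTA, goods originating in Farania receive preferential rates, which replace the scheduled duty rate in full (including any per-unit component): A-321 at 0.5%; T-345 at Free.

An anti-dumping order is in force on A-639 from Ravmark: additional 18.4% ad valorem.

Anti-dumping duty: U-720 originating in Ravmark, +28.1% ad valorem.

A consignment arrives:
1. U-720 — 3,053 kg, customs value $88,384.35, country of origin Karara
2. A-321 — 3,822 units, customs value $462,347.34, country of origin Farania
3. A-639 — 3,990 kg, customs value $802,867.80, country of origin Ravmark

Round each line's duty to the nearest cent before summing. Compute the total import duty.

Line 1 (U-720, Karara, 3,053 kg, $88,384.35):
Base rate for U-720 is 16% + $1.00/kg.
The additional-duty order on U-720 targets Ravmark, not Karara; it does not apply.
Duty = $88,384.35 × 16% + 3,053 × $1.00 = $17,194.50.
Line 2 (A-321, Farania, 3,822 units, $462,347.34):
Base rate for A-321 is 9%.
Origin Farania qualifies under the Corova–Farania agreement and A-321 is covered: preferential rate 0.5% applies instead.
Duty = $462,347.34 × 0.5% = $2,311.74.
Line 3 (A-639, Ravmark, 3,990 kg, $802,867.80):
Base rate for A-639 is 10.5%.
Additional duty on A-639 from Ravmark: +18.4%. Applied ad valorem rate: 10.5% + 18.4% = 28.9%.
Duty = $802,867.80 × 28.9% = $232,028.79.
Total = $17,194.50 + $2,311.74 + $232,028.79 = $251,535.03.

$251,535.03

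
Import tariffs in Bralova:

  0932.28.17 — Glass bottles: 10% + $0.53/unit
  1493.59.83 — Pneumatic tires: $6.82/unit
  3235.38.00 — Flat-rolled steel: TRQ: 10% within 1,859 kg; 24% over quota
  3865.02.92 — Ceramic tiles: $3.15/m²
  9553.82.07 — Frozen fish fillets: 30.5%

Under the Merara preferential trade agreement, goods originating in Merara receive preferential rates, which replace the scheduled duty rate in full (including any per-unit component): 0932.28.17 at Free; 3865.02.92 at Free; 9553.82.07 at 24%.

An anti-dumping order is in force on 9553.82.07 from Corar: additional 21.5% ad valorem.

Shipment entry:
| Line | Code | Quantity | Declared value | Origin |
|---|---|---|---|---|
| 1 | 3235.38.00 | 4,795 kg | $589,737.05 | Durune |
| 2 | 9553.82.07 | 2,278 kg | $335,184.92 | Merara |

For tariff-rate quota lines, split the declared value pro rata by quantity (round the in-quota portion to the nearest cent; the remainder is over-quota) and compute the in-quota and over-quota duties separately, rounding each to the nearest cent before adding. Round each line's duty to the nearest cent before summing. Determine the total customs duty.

$189,971.89

Line 1 (3235.38.00, Durune, 4,795 kg, $589,737.05):
Code 3235.38.00 is under a tariff-rate quota (threshold 1,859 kg). In-quota: 1,859 kg at 10%; over-quota: 2,936 kg at 24%.
Pro-rata value split: in-quota = $589,737.05 × 1,859/4,795 = $228,638.41; over-quota = $589,737.05 − $228,638.41 = $361,098.64.
In-quota duty = $228,638.41 × 10% = $22,863.84. Over-quota duty = $361,098.64 × 24% = $86,663.67.
Line duty = $22,863.84 + $86,663.67 = $109,527.51.
Line 2 (9553.82.07, Merara, 2,278 kg, $335,184.92):
Base rate for 9553.82.07 is 30.5%.
Origin Merara qualifies under the Bralova–Merara agreement and 9553.82.07 is covered: preferential rate 24% applies instead.
The additional-duty order on 9553.82.07 targets Corar, not Merara; it does not apply.
Duty = $335,184.92 × 24% = $80,444.38.
Total = $109,527.51 + $80,444.38 = $189,971.89.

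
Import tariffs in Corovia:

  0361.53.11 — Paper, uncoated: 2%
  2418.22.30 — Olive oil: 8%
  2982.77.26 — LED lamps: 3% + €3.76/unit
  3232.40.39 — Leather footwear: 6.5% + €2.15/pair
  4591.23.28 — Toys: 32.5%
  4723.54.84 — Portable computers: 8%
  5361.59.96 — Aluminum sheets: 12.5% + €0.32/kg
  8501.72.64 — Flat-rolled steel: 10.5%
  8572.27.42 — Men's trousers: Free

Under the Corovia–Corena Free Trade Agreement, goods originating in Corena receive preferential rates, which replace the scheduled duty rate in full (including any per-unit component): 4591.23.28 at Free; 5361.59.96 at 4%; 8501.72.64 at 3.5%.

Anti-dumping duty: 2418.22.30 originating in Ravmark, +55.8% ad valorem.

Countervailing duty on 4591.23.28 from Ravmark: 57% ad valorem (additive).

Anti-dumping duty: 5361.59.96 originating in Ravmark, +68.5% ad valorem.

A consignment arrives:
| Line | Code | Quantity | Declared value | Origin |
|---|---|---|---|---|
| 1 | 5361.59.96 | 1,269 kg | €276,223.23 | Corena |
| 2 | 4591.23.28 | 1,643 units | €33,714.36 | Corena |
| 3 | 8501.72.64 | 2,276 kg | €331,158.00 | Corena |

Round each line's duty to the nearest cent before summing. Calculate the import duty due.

€22,639.46

Line 1 (5361.59.96, Corena, 1,269 kg, €276,223.23):
Base rate for 5361.59.96 is 12.5% + €0.32/kg.
Origin Corena qualifies under the Corovia–Corena agreement and 5361.59.96 is covered: preferential rate 4% applies instead.
The additional-duty order on 5361.59.96 targets Ravmark, not Corena; it does not apply.
Duty = €276,223.23 × 4% = €11,048.93.
Line 2 (4591.23.28, Corena, 1,643 units, €33,714.36):
Base rate for 4591.23.28 is 32.5%.
Origin Corena qualifies under the Corovia–Corena agreement and 4591.23.28 is covered: preferential rate Free applies instead.
The additional-duty order on 4591.23.28 targets Ravmark, not Corena; it does not apply.
Duty = €33,714.36 × 0% = €0.00.
Line 3 (8501.72.64, Corena, 2,276 kg, €331,158.00):
Base rate for 8501.72.64 is 10.5%.
Origin Corena qualifies under the Corovia–Corena agreement and 8501.72.64 is covered: preferential rate 3.5% applies instead.
Duty = €331,158.00 × 3.5% = €11,590.53.
Total = €11,048.93 + €0.00 + €11,590.53 = €22,639.46.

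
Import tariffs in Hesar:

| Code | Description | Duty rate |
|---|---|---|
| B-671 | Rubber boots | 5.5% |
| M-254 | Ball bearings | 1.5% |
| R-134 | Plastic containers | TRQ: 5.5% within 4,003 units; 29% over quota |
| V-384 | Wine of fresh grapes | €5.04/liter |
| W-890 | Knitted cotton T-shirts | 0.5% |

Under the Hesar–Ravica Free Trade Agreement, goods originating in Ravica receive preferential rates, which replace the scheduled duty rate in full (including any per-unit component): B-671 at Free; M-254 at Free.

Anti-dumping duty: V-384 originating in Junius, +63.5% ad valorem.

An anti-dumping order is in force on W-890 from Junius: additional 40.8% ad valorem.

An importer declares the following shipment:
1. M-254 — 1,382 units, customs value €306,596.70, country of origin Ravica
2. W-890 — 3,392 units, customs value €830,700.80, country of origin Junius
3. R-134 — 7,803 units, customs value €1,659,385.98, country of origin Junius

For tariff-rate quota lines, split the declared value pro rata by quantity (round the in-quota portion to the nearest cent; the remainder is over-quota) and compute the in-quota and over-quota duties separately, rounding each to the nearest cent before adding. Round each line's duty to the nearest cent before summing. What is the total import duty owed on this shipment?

€624,251.04

Line 1 (M-254, Ravica, 1,382 units, €306,596.70):
Base rate for M-254 is 1.5%.
Origin Ravica qualifies under the Hesar–Ravica agreement and M-254 is covered: preferential rate Free applies instead.
Duty = €306,596.70 × 0% = €0.00.
Line 2 (W-890, Junius, 3,392 units, €830,700.80):
Base rate for W-890 is 0.5%.
Additional duty on W-890 from Junius: +40.8%. Applied ad valorem rate: 0.5% + 40.8% = 41.3%.
Duty = €830,700.80 × 41.3% = €343,079.43.
Line 3 (R-134, Junius, 7,803 units, €1,659,385.98):
Code R-134 is under a tariff-rate quota (threshold 4,003 units). In-quota: 4,003 units at 5.5%; over-quota: 3,800 units at 29%.
Pro-rata value split: in-quota = €1,659,385.98 × 4,003/7,803 = €851,277.98; over-quota = €1,659,385.98 − €851,277.98 = €808,108.00.
In-quota duty = €851,277.98 × 5.5% = €46,820.29. Over-quota duty = €808,108.00 × 29% = €234,351.32.
Line duty = €46,820.29 + €234,351.32 = €281,171.61.
Total = €0.00 + €343,079.43 + €281,171.61 = €624,251.04.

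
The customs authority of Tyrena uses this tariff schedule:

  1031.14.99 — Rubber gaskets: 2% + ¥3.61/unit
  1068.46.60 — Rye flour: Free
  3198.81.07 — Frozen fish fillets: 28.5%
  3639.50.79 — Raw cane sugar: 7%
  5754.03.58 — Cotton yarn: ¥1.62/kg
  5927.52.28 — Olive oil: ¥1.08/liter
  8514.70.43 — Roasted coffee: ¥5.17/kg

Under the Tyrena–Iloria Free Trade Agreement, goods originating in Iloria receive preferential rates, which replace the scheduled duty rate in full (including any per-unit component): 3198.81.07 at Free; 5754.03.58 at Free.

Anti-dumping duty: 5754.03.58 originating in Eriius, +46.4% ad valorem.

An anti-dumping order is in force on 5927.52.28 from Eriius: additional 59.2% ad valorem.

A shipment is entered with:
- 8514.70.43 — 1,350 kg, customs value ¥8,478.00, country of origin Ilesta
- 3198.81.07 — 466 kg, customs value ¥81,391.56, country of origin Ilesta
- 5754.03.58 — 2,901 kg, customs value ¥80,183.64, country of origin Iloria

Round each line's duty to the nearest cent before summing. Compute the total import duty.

Line 1 (8514.70.43, Ilesta, 1,350 kg, ¥8,478.00):
Base rate for 8514.70.43 is ¥5.17/kg.
Duty = 1,350 × ¥5.17 = ¥6,979.50.
Line 2 (3198.81.07, Ilesta, 466 kg, ¥81,391.56):
Base rate for 3198.81.07 is 28.5%.
3198.81.07 has an FTA preferential rate, but origin Ilesta is not Iloria; base rate stands.
Duty = ¥81,391.56 × 28.5% = ¥23,196.59.
Line 3 (5754.03.58, Iloria, 2,901 kg, ¥80,183.64):
Base rate for 5754.03.58 is ¥1.62/kg.
Origin Iloria qualifies under the Tyrena–Iloria agreement and 5754.03.58 is covered: preferential rate Free applies instead.
The additional-duty order on 5754.03.58 targets Eriius, not Iloria; it does not apply.
Duty = ¥80,183.64 × 0% = ¥0.00.
Total = ¥6,979.50 + ¥23,196.59 + ¥0.00 = ¥30,176.09.

¥30,176.09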